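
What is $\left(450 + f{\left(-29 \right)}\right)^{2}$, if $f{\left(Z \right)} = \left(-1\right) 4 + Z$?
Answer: $173889$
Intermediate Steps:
$f{\left(Z \right)} = -4 + Z$
$\left(450 + f{\left(-29 \right)}\right)^{2} = \left(450 - 33\right)^{2} = 417^{2} = 173889$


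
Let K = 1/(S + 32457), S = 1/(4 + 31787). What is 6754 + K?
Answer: 6969050687743/1031840488 ≈ 6754.0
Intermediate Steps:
S = 1/31791 ≈ 3.1455e-5
K = 31791/1031840488 (K = 1/(1/31791 + 32457) = 1/(1031840488/31791) = 31791/1031840488 ≈ 3.0810e-5)
6754 + K = 6754 + 31791/1031840488 = 6969050687743/1031840488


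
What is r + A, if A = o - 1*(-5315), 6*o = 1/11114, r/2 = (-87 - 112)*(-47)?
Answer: 1601816365/66684 ≈ 24021.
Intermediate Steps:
r = 18706 (r = 2*((-87 - 112)*(-47)) = 2*(-199*(-47)) = 2*9353 = 18706)
o = 1/66684 (o = (1/6)/11114 = (1/6)*(1/11114) = 1/66684 ≈ 1.4996e-5)
A = 354425461/66684 (A = 1/66684 - 1*(-5315) = 1/66684 + 5315 = 354425461/66684 ≈ 5315.0)
r + A = 18706 + 354425461/66684 = 1601816365/66684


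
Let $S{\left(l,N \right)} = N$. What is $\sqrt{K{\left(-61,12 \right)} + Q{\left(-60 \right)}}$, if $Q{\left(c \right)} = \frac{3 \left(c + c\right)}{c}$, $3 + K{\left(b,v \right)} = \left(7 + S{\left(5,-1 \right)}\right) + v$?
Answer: $\sqrt{21} \approx 4.5826$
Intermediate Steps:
$K{\left(b,v \right)} = 3 + v$ ($K{\left(b,v \right)} = -3 + \left(\left(7 - 1\right) + v\right) = -3 + \left(6 + v\right) = 3 + v$)
$Q{\left(c \right)} = 6$ ($Q{\left(c \right)} = \frac{3 \cdot 2 c}{c} = \frac{6 c}{c} = 6$)
$\sqrt{K{\left(-61,12 \right)} + Q{\left(-60 \right)}} = \sqrt{\left(3 + 12\right) + 6} = \sqrt{15 + 6} = \sqrt{21}$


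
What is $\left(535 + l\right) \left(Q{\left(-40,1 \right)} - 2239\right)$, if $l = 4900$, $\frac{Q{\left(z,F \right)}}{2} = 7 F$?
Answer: $-12092875$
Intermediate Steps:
$Q{\left(z,F \right)} = 14 F$ ($Q{\left(z,F \right)} = 2 \cdot 7 F = 14 F$)
$\left(535 + l\right) \left(Q{\left(-40,1 \right)} - 2239\right) = \left(535 + 4900\right) \left(14 \cdot 1 - 2239\right) = 5435 \left(14 - 2239\right) = 5435 \left(-2225\right) = -12092875$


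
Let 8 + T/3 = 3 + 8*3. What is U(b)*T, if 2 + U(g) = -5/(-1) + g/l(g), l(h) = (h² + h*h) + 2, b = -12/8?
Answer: 2052/13 ≈ 157.85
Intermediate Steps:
T = 57 (T = -24 + 3*(3 + 8*3) = -24 + 3*(3 + 24) = -24 + 3*27 = -24 + 81 = 57)
b = -3/2 (b = -12*⅛ = -3/2 ≈ -1.5000)
l(h) = 2 + 2*h² (l(h) = (h² + h²) + 2 = 2*h² + 2 = 2 + 2*h²)
U(g) = 3 + g/(2 + 2*g²) (U(g) = -2 + (-5/(-1) + g/(2 + 2*g²)) = -2 + (-5*(-1) + g/(2 + 2*g²)) = -2 + (5 + g/(2 + 2*g²)) = 3 + g/(2 + 2*g²))
U(b)*T = ((6 - 3/2 + 6*(-3/2)²)/(2*(1 + (-3/2)²)))*57 = ((6 - 3/2 + 6*(9/4))/(2*(1 + 9/4)))*57 = ((6 - 3/2 + 27/2)/(2*(13/4)))*57 = ((½)*(4/13)*18)*57 = (36/13)*57 = 2052/13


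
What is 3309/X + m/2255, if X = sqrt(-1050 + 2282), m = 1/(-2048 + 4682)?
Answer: 1/5939670 + 3309*sqrt(77)/308 ≈ 94.274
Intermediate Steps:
m = 1/2634 ≈ 0.00037965
X = 4*sqrt(77) (X = sqrt(1232) = 4*sqrt(77) ≈ 35.100)
3309/X + m/2255 = 3309/((4*sqrt(77))) + (1/2634)/2255 = 3309*(sqrt(77)/308) + (1/2634)*(1/2255) = 3309*sqrt(77)/308 + 1/5939670 = 1/5939670 + 3309*sqrt(77)/308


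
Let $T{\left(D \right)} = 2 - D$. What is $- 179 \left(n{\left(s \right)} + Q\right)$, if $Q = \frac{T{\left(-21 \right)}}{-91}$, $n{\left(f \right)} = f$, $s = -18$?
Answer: $\frac{297319}{91} \approx 3267.2$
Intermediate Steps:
$Q = - \frac{23}{91}$ ($Q = \frac{2 - -21}{-91} = \left(2 + 21\right) \left(- \frac{1}{91}\right) = 23 \left(- \frac{1}{91}\right) = - \frac{23}{91} \approx -0.25275$)
$- 179 \left(n{\left(s \right)} + Q\right) = - 179 \left(-18 - \frac{23}{91}\right) = \left(-179\right) \left(- \frac{1661}{91}\right) = \frac{297319}{91}$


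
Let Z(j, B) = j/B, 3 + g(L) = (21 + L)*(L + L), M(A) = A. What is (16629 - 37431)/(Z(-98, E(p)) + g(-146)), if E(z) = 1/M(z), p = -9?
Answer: -20802/37379 ≈ -0.55652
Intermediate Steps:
E(z) = 1/z
g(L) = -3 + 2*L*(21 + L) (g(L) = -3 + (21 + L)*(L + L) = -3 + (21 + L)*(2*L) = -3 + 2*L*(21 + L))
(16629 - 37431)/(Z(-98, E(p)) + g(-146)) = (16629 - 37431)/(-98/(1/(-9)) + (-3 + 2*(-146)² + 42*(-146))) = -20802/(-98/(-⅑) + (-3 + 2*21316 - 6132)) = -20802/(-98*(-9) + (-3 + 42632 - 6132)) = -20802/(882 + 36497) = -20802/37379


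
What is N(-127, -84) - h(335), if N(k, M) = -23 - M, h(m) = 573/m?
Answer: 19862/335 ≈ 59.290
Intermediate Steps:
N(-127, -84) - h(335) = (-23 - 1*(-84)) - 573/335 = (-23 + 84) - 573/335 = 61 - 1*573/335 = 61 - 573/335 = 19862/335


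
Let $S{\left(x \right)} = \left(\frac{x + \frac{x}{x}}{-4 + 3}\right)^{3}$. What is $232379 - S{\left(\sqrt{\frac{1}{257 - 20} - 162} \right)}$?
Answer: $\frac{18319627}{79} - \frac{37682 i \sqrt{9099141}}{56169} \approx 2.3189 \cdot 10^{5} - 2023.7 i$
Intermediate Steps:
$S{\left(x \right)} = \left(-1 - x\right)^{3}$ ($S{\left(x \right)} = \left(\frac{x + 1}{-1}\right)^{3} = \left(\left(1 + x\right) \left(-1\right)\right)^{3} = \left(-1 - x\right)^{3}$)
$232379 - S{\left(\sqrt{\frac{1}{257 - 20} - 162} \right)} = 232379 - - \left(1 + \sqrt{\frac{1}{257 - 20} - 162}\right)^{3} = 232379 - - \left(1 + \sqrt{\frac{1}{237} - 162}\right)^{3} = 232379 - - \left(1 + \sqrt{- \frac{38393}{237}}\right)^{3} = 232379 - - \left(1 + \frac{i \sqrt{9099141}}{237}\right)^{3} = 232379 + \left(1 + \frac{i \sqrt{9099141}}{237}\right)^{3}$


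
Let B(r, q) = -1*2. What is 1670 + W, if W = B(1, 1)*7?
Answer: 1656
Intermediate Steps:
B(r, q) = -2
W = -14 (W = -2*7 = -14)
1670 + W = 1670 - 14 = 1656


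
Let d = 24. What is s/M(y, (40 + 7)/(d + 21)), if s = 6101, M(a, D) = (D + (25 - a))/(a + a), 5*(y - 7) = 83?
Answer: 6479262/55 ≈ 1.1780e+5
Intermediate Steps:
y = 118/5 (y = 7 + (⅕)*83 = 7 + 83/5 = 118/5 ≈ 23.600)
M(a, D) = (25 + D - a)/(2*a) (M(a, D) = (25 + D - a)/((2*a)) = (25 + D - a)*(1/(2*a)) = (25 + D - a)/(2*a))
s/M(y, (40 + 7)/(d + 21)) = 6101/(((25 + (40 + 7)/(24 + 21) - 1*118/5)/(2*(118/5)))) = 6101/(((½)*(5/118)*(25 + 47/45 - 118/5))) = 6101/(((½)*(5/118)*(22/9))) = 6101/(55/1062) = 6101*(1062/55) = 6479262/55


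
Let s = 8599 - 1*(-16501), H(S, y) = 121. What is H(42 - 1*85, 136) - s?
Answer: -24979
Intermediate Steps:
s = 25100 (s = 8599 + 16501 = 25100)
H(42 - 1*85, 136) - s = 121 - 1*25100 = 121 - 25100 = -24979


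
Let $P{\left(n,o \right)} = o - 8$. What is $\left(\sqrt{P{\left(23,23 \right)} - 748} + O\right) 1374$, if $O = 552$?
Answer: $758448 + 1374 i \sqrt{733} \approx 7.5845 \cdot 10^{5} + 37200.0 i$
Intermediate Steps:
$P{\left(n,o \right)} = -8 + o$ ($P{\left(n,o \right)} = o - 8 = -8 + o$)
$\left(\sqrt{P{\left(23,23 \right)} - 748} + O\right) 1374 = \left(\sqrt{\left(-8 + 23\right) - 748} + 552\right) 1374 = \left(\sqrt{15 - 748} + 552\right) 1374 = \left(\sqrt{-733} + 552\right) 1374 = \left(i \sqrt{733} + 552\right) 1374 = \left(552 + i \sqrt{733}\right) 1374 = 758448 + 1374 i \sqrt{733}$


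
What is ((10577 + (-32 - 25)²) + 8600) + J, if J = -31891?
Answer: -9465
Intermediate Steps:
((10577 + (-32 - 25)²) + 8600) + J = ((10577 + (-32 - 25)²) + 8600) - 31891 = ((10577 + (-57)²) + 8600) - 31891 = ((10577 + 3249) + 8600) - 31891 = (13826 + 8600) - 31891 = 22426 - 31891 = -9465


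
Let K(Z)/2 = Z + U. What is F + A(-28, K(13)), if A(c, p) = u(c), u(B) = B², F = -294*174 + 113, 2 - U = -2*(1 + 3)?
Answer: -50259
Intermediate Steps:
U = 10 (U = 2 - (-2)*(1 + 3) = 2 - (-2)*4 = 2 - 1*(-8) = 2 + 8 = 10)
F = -51043 (F = -51156 + 113 = -51043)
K(Z) = 20 + 2*Z (K(Z) = 2*(Z + 10) = 2*(10 + Z) = 20 + 2*Z)
A(c, p) = c²
F + A(-28, K(13)) = -51043 + (-28)² = -51043 + 784 = -50259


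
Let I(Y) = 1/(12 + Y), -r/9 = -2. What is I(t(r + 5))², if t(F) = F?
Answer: 1/1225 ≈ 0.00081633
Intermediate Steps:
r = 18 (r = -9*(-2) = 18)
I(t(r + 5))² = (1/(12 + (18 + 5)))² = (1/(12 + 23))² = (1/35)² = 1/1225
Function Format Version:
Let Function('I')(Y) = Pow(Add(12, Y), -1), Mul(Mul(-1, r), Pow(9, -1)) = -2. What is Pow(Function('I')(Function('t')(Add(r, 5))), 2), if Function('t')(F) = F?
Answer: Rational(1, 1225) ≈ 0.00081633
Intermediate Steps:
r = 18 (r = Mul(-9, -2) = 18)
Pow(Function('I')(Function('t')(Add(r, 5))), 2) = Pow(Pow(Add(12, Add(18, 5)), -1), 2) = Pow(Pow(Add(12, 23), -1), 2) = Pow(Pow(35, -1), 2) = Pow(Rational(1, 35), 2) = Rational(1, 1225)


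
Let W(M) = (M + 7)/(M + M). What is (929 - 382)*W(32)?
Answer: 21333/64 ≈ 333.33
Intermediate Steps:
W(M) = (7 + M)/(2*M) (W(M) = (7 + M)/((2*M)) = (7 + M)*(1/(2*M)) = (7 + M)/(2*M))
(929 - 382)*W(32) = (929 - 382)*((1/2)*(7 + 32)/32) = 547*((1/2)*(1/32)*39) = 547*(39/64) = 21333/64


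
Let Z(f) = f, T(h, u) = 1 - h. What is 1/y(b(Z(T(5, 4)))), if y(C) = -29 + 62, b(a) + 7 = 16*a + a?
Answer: 1/33 ≈ 0.030303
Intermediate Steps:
b(a) = -7 + 17*a (b(a) = -7 + (16*a + a) = -7 + 17*a)
y(C) = 33
1/y(b(Z(T(5, 4)))) = 1/33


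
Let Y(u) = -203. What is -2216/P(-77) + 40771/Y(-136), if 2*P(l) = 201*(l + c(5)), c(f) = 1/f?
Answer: -196398149/979272 ≈ -200.56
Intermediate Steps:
P(l) = 201/10 + 201*l/2 (P(l) = (201*(l + 1/5))/2 = (201*(l + ⅕))/2 = (201*(⅕ + l))/2 = (201/5 + 201*l)/2 = 201/10 + 201*l/2)
-2216/P(-77) + 40771/Y(-136) = -2216/(201/10 + (201/2)*(-77)) + 40771/(-203) = -2216/(201/10 - 15477/2) + 40771*(-1/203) = -2216/(-38592/5) - 40771/203 = -2216*(-5/38592) - 40771/203 = 1385/4824 - 40771/203 = -196398149/979272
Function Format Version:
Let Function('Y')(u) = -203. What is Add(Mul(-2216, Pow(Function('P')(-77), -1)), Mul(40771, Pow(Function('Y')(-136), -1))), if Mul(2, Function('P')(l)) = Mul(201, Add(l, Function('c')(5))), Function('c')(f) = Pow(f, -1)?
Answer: Rational(-196398149, 979272) ≈ -200.56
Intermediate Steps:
Function('P')(l) = Add(Rational(201, 10), Mul(Rational(201, 2), l)) (Function('P')(l) = Mul(Rational(1, 2), Mul(201, Add(l, Pow(5, -1)))) = Mul(Rational(1, 2), Mul(201, Add(l, Rational(1, 5)))) = Mul(Rational(1, 2), Mul(201, Add(Rational(1, 5), l))) = Mul(Rational(1, 2), Add(Rational(201, 5), Mul(201, l))) = Add(Rational(201, 10), Mul(Rational(201, 2), l)))
Add(Mul(-2216, Pow(Function('P')(-77), -1)), Mul(40771, Pow(Function('Y')(-136), -1))) = Add(Mul(-2216, Pow(Add(Rational(201, 10), Mul(Rational(201, 2), -77)), -1)), Mul(40771, Pow(-203, -1))) = Add(Mul(-2216, Pow(Add(Rational(201, 10), Rational(-15477, 2)), -1)), Mul(40771, Rational(-1, 203))) = Add(Mul(-2216, Pow(Rational(-38592, 5), -1)), Rational(-40771, 203)) = Add(Mul(-2216, Rational(-5, 38592)), Rational(-40771, 203)) = Add(Rational(1385, 4824), Rational(-40771, 203)) = Rational(-196398149, 979272)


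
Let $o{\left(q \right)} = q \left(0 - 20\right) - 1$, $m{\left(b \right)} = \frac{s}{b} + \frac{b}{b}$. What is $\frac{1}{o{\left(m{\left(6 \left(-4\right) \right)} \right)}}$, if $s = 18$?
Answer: $- \frac{1}{6} \approx -0.16667$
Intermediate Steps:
$m{\left(b \right)} = 1 + \frac{18}{b}$ ($m{\left(b \right)} = \frac{18}{b} + \frac{b}{b} = \frac{18}{b} + 1 = 1 + \frac{18}{b}$)
$o{\left(q \right)} = -1 - 20 q$ ($o{\left(q \right)} = q \left(0 - 20\right) - 1 = q \left(-20\right) - 1 = - 20 q - 1 = -1 - 20 q$)
$\frac{1}{o{\left(m{\left(6 \left(-4\right) \right)} \right)}} = \frac{1}{-1 - 20 \frac{18 + 6 \left(-4\right)}{6 \left(-4\right)}} = \frac{1}{-1 - 20 \frac{18 - 24}{-24}} = \frac{1}{-1 - 20 \left(\left(- \frac{1}{24}\right) \left(-6\right)\right)} = \frac{1}{-1 - 5} = \frac{1}{-6} = - \frac{1}{6}$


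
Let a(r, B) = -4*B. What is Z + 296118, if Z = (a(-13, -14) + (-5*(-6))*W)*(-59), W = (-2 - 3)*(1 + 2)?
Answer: 319364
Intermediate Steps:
W = -15 (W = -5*3 = -15)
Z = 23246 (Z = (-4*(-14) - 5*(-6)*(-15))*(-59) = (56 + 30*(-15))*(-59) = (56 - 450)*(-59) = -394*(-59) = 23246)
Z + 296118 = 23246 + 296118 = 319364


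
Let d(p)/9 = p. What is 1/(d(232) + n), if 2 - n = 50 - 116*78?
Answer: 1/11088 ≈ 9.0188e-5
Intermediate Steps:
n = 9000 (n = 2 - (50 - 116*78) = 2 - (50 - 9048) = 2 - 1*(-8998) = 2 + 8998 = 9000)
d(p) = 9*p
1/(d(232) + n) = 1/(9*232 + 9000) = 1/(2088 + 9000) = 1/11088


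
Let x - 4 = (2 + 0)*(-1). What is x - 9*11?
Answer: -97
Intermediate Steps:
x = 2 (x = 4 + (2 + 0)*(-1) = 4 + 2*(-1) = 4 - 2 = 2)
x - 9*11 = 2 - 9*11 = 2 - 99 = -97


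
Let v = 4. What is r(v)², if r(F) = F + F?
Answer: 64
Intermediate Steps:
r(F) = 2*F
r(v)² = (2*4)² = 8² = 64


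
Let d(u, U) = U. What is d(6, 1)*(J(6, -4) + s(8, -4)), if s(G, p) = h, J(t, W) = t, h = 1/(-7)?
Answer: 41/7 ≈ 5.8571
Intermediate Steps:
h = -⅐ ≈ -0.14286
s(G, p) = -⅐
d(6, 1)*(J(6, -4) + s(8, -4)) = 1*(6 - ⅐) = 1*(41/7) = 41/7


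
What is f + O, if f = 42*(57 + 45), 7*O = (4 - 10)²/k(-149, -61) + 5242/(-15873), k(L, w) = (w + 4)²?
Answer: 171833999294/40111071 ≈ 4284.0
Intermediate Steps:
k(L, w) = (4 + w)²
O = -1828870/40111071 (O = ((4 - 10)²/((4 - 61)²) + 5242/(-15873))/7 = ((-6)²/((-57)²) + 5242*(-1/15873))/7 = (36/3249 - 5242/15873)/7 = (36*(1/3249) - 5242/15873)/7 = (4/361 - 5242/15873)/7 = (⅐)*(-1828870/5730153) = -1828870/40111071 ≈ -0.045595)
f = 4284 (f = 42*102 = 4284)
f + O = 4284 - 1828870/40111071 = 171833999294/40111071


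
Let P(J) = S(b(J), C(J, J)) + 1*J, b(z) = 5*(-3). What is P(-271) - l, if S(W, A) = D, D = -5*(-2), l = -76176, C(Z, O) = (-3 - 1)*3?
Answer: 75915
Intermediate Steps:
C(Z, O) = -12 (C(Z, O) = -4*3 = -12)
D = 10
b(z) = -15
S(W, A) = 10
P(J) = 10 + J (P(J) = 10 + 1*J = 10 + J)
P(-271) - l = (10 - 271) - 1*(-76176) = -261 + 76176 = 75915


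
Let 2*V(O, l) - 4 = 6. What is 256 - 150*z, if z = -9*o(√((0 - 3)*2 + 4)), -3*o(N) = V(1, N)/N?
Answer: 256 + 1125*I*√2 ≈ 256.0 + 1591.0*I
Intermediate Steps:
V(O, l) = 5 (V(O, l) = 2 + (½)*6 = 2 + 3 = 5)
o(N) = -5/(3*N)
z = -15*I*√2/2 (z = -(-15)/(√((0 - 3)*2 + 4)) = -(-15)/(√(-3*2 + 4)) = -(-15)/(√(-6 + 4)) = -(-15)/(√(-2)) = -(-15)/(I*√2) = -(-15)*(-I*√2/2) = -15*I*√2/2 ≈ -10.607*I)
256 - 150*z = 256 - (-1125)*I*√2 = 256 + 1125*I*√2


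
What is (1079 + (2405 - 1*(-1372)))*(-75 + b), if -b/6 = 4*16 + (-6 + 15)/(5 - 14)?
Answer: -2199768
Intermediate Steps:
b = -378 (b = -6*(4*16 + (-6 + 15)/(5 - 14)) = -6*(64 + 9/(-9)) = -6*(64 + 9*(-1/9)) = -6*(64 - 1) = -6*63 = -378)
(1079 + (2405 - 1*(-1372)))*(-75 + b) = (1079 + (2405 - 1*(-1372)))*(-75 - 378) = (1079 + (2405 + 1372))*(-453) = (1079 + 3777)*(-453) = 4856*(-453) = -2199768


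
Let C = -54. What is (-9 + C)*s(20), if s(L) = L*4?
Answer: -5040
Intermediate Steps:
s(L) = 4*L
(-9 + C)*s(20) = (-9 - 54)*(4*20) = -63*80 = -5040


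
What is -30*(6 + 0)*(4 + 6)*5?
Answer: -9000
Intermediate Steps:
-30*(6 + 0)*(4 + 6)*5 = -180*10*5 = -30*60*5 = -1800*5 = -9000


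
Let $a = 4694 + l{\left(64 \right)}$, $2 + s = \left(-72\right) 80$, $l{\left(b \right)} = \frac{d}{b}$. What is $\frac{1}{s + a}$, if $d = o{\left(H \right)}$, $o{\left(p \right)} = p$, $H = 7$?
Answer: $- \frac{64}{68345} \approx -0.00093643$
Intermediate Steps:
$d = 7$
$l{\left(b \right)} = \frac{7}{b}$
$s = -5762$ ($s = -2 - 5760 = -5762$)
$a = \frac{300423}{64}$ ($a = 4694 + \frac{7}{64} = \frac{300423}{64} \approx 4694.1$)
$\frac{1}{s + a} = \frac{1}{-5762 + \frac{300423}{64}} = \frac{1}{- \frac{68345}{64}} = - \frac{64}{68345}$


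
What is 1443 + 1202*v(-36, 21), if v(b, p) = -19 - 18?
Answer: -43031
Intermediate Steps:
v(b, p) = -37
1443 + 1202*v(-36, 21) = 1443 + 1202*(-37) = 1443 - 44474 = -43031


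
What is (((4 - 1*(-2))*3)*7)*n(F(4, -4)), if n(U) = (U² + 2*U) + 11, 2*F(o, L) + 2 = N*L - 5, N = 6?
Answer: 55503/2 ≈ 27752.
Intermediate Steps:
F(o, L) = -7/2 + 3*L (F(o, L) = -1 + (6*L - 5)/2 = -1 + (-5 + 6*L)/2 = -1 + (-5/2 + 3*L) = -7/2 + 3*L)
n(U) = 11 + U² + 2*U
(((4 - 1*(-2))*3)*7)*n(F(4, -4)) = (((4 - 1*(-2))*3)*7)*(11 + (-7/2 + 3*(-4))² + 2*(-7/2 + 3*(-4))) = (((4 + 2)*3)*7)*(11 + (-7/2 - 12)² + 2*(-7/2 - 12)) = ((6*3)*7)*(11 + (-31/2)² + 2*(-31/2)) = (18*7)*(11 + 961/4 - 31) = 126*(881/4) = 55503/2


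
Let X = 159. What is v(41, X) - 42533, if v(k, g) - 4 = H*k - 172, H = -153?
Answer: -48974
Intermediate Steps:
v(k, g) = -168 - 153*k (v(k, g) = 4 + (-153*k - 172) = 4 + (-172 - 153*k) = -168 - 153*k)
v(41, X) - 42533 = (-168 - 153*41) - 42533 = (-168 - 6273) - 42533 = -6441 - 42533 = -48974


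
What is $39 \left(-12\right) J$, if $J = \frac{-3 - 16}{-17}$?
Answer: $- \frac{8892}{17} \approx -523.06$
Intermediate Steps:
$J = \frac{19}{17}$ ($J = \left(-19\right) \left(- \frac{1}{17}\right) = \frac{19}{17} \approx 1.1176$)
$39 \left(-12\right) J = 39 \left(-12\right) \frac{19}{17} = \left(-468\right) \frac{19}{17} = - \frac{8892}{17}$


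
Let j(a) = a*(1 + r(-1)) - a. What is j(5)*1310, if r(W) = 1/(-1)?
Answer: -6550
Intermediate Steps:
r(W) = -1
j(a) = -a (j(a) = a*(1 - 1) - a = a*0 - a = 0 - a = -a)
j(5)*1310 = -1*5*1310 = -5*1310 = -6550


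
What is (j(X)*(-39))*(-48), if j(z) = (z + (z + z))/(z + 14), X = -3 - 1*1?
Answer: -11232/5 ≈ -2246.4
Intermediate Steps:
X = -4 (X = -3 - 1 = -4)
j(z) = 3*z/(14 + z) (j(z) = (z + 2*z)/(14 + z) = (3*z)/(14 + z) = 3*z/(14 + z))
(j(X)*(-39))*(-48) = ((3*(-4)/(14 - 4))*(-39))*(-48) = ((3*(-4)/10)*(-39))*(-48) = ((3*(-4)*(⅒))*(-39))*(-48) = -6/5*(-39)*(-48) = (234/5)*(-48) = -11232/5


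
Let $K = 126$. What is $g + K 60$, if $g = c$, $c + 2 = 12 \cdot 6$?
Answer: $7630$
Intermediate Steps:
$c = 70$ ($c = -2 + 12 \cdot 6 = -2 + 72 = 70$)
$g = 70$
$g + K 60 = 70 + 126 \cdot 60 = 70 + 7560 = 7630$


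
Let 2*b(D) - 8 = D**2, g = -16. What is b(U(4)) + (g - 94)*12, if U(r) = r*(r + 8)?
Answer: -164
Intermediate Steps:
U(r) = r*(8 + r)
b(D) = 4 + D**2/2
b(U(4)) + (g - 94)*12 = (4 + (4*(8 + 4))**2/2) + (-16 - 94)*12 = (4 + (4*12)**2/2) - 110*12 = (4 + (1/2)*48**2) - 1320 = (4 + (1/2)*2304) - 1320 = (4 + 1152) - 1320 = 1156 - 1320 = -164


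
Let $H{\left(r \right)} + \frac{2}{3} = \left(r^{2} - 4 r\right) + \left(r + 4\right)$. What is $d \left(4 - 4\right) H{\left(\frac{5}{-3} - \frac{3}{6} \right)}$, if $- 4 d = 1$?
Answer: $0$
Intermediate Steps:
$d = - \frac{1}{4}$ ($d = \left(- \frac{1}{4}\right) 1 = - \frac{1}{4} \approx -0.25$)
$H{\left(r \right)} = \frac{10}{3} + r^{2} - 3 r$ ($H{\left(r \right)} = - \frac{2}{3} + \left(\left(r^{2} - 4 r\right) + \left(r + 4\right)\right) = - \frac{2}{3} + \left(\left(r^{2} - 4 r\right) + \left(4 + r\right)\right) = - \frac{2}{3} + \left(4 + r^{2} - 3 r\right) = \frac{10}{3} + r^{2} - 3 r$)
$d \left(4 - 4\right) H{\left(\frac{5}{-3} - \frac{3}{6} \right)} = - \frac{4 - 4}{4} \left(\frac{10}{3} + \left(\frac{5}{-3} - \frac{3}{6}\right)^{2} - 3 \left(\frac{5}{-3} - \frac{3}{6}\right)\right) = \left(- \frac{1}{4}\right) 0 \left(\frac{10}{3} + \left(5 \left(- \frac{1}{3}\right) - \frac{1}{2}\right)^{2} - 3 \left(5 \left(- \frac{1}{3}\right) - \frac{1}{2}\right)\right) = 0 \left(\frac{10}{3} + \left(- \frac{5}{3} - \frac{1}{2}\right)^{2} - 3 \left(- \frac{5}{3} - \frac{1}{2}\right)\right) = 0 \left(\frac{10}{3} + \left(- \frac{13}{6}\right)^{2} - - \frac{13}{2}\right) = 0 \left(\frac{10}{3} + \frac{169}{36} + \frac{13}{2}\right) = 0 \cdot \frac{523}{36} = 0$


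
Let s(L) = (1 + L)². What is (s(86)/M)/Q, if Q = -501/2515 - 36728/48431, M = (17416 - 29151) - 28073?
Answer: 921934211085/4643000148608 ≈ 0.19856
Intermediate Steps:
M = -39808 (M = -11735 - 28073 = -39808)
Q = -116634851/121803965 (Q = -501*1/2515 - 36728*1/48431 = -501/2515 - 36728/48431 = -116634851/121803965 ≈ -0.95756)
(s(86)/M)/Q = ((1 + 86)²/(-39808))/(-116634851/121803965) = (87²*(-1/39808))*(-121803965/116634851) = (7569*(-1/39808))*(-121803965/116634851) = -7569/39808*(-121803965/116634851) = 921934211085/4643000148608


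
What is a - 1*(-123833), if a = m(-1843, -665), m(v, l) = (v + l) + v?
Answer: 119482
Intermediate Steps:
m(v, l) = l + 2*v (m(v, l) = (l + v) + v = l + 2*v)
a = -4351 (a = -665 + 2*(-1843) = -665 - 3686 = -4351)
a - 1*(-123833) = -4351 - 1*(-123833) = -4351 + 123833 = 119482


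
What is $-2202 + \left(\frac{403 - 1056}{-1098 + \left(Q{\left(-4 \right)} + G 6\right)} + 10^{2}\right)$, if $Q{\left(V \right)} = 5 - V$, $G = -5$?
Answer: $- \frac{2351485}{1119} \approx -2101.4$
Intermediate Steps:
$-2202 + \left(\frac{403 - 1056}{-1098 + \left(Q{\left(-4 \right)} + G 6\right)} + 10^{2}\right) = -2202 + \left(\frac{403 - 1056}{-1098 + \left(\left(5 - -4\right) - 30\right)} + 10^{2}\right) = -2202 + \left(- \frac{653}{-1098 + \left(\left(5 + 4\right) - 30\right)} + 100\right) = -2202 + \left(- \frac{653}{-1098 + \left(9 - 30\right)} + 100\right) = -2202 + \left(- \frac{653}{-1098 - 21} + 100\right) = -2202 + \left(- \frac{653}{-1119} + 100\right) = -2202 + \left(\left(-653\right) \left(- \frac{1}{1119}\right) + 100\right) = -2202 + \left(\frac{653}{1119} + 100\right) = -2202 + \frac{112553}{1119} = - \frac{2351485}{1119}$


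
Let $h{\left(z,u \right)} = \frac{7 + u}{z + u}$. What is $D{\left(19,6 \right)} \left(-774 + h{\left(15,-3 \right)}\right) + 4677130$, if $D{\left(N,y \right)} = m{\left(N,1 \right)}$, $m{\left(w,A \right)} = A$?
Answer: $\frac{14029069}{3} \approx 4.6764 \cdot 10^{6}$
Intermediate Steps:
$h{\left(z,u \right)} = \frac{7 + u}{u + z}$
$D{\left(N,y \right)} = 1$
$D{\left(19,6 \right)} \left(-774 + h{\left(15,-3 \right)}\right) + 4677130 = 1 \left(-774 + \frac{7 - 3}{-3 + 15}\right) + 4677130 = 1 \left(-774 + \frac{1}{12} \cdot 4\right) + 4677130 = 1 \left(-774 + \frac{1}{3}\right) + 4677130 = 1 \left(- \frac{2321}{3}\right) + 4677130 = - \frac{2321}{3} + 4677130 = \frac{14029069}{3}$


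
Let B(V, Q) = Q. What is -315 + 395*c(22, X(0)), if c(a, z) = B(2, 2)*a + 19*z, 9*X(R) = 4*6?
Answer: 111235/3 ≈ 37078.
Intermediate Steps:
X(R) = 8/3 (X(R) = (4*6)/9 = (⅑)*24 = 8/3)
c(a, z) = 2*a + 19*z
-315 + 395*c(22, X(0)) = -315 + 395*(2*22 + 19*(8/3)) = -315 + 395*(44 + 152/3) = -315 + 395*(284/3) = -315 + 112180/3 = 111235/3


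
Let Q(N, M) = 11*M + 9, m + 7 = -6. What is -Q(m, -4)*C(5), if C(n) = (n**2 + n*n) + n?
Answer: 1925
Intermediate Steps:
m = -13 (m = -7 - 6 = -13)
C(n) = n + 2*n**2 (C(n) = (n**2 + n**2) + n = 2*n**2 + n = n + 2*n**2)
Q(N, M) = 9 + 11*M
-Q(m, -4)*C(5) = -(9 + 11*(-4))*5*(1 + 2*5) = -(9 - 44)*5*(1 + 10) = -(-35)*5*11 = -(-35)*55 = -1*(-1925) = 1925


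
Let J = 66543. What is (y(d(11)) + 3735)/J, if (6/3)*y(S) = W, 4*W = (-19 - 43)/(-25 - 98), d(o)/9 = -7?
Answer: 1837651/32739156 ≈ 0.056130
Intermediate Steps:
d(o) = -63 (d(o) = 9*(-7) = -63)
W = 31/246 (W = ((-19 - 43)/(-25 - 98))/4 = (-62/(-123))/4 = (-62*(-1/123))/4 = (¼)*(62/123) = 31/246 ≈ 0.12602)
y(S) = 31/492 (y(S) = (½)*(31/246) = 31/492)
(y(d(11)) + 3735)/J = (31/492 + 3735)/66543 = (1837651/492)*(1/66543) = 1837651/32739156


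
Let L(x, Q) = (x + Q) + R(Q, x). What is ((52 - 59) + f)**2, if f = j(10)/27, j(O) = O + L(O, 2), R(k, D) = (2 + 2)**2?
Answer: 22801/729 ≈ 31.277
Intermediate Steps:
R(k, D) = 16 (R(k, D) = 4**2 = 16)
L(x, Q) = 16 + Q + x (L(x, Q) = (x + Q) + 16 = (Q + x) + 16 = 16 + Q + x)
j(O) = 18 + 2*O (j(O) = O + (16 + 2 + O) = O + (18 + O) = 18 + 2*O)
f = 38/27 (f = (18 + 2*10)/27 = (18 + 20)*(1/27) = 38*(1/27) = 38/27 ≈ 1.4074)
((52 - 59) + f)**2 = ((52 - 59) + 38/27)**2 = (-7 + 38/27)**2 = (-151/27)**2 = 22801/729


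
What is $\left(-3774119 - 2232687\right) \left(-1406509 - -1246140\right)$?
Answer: $963305471414$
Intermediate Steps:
$\left(-3774119 - 2232687\right) \left(-1406509 - -1246140\right) = - 6006806 \left(-1406509 + 1246140\right) = \left(-6006806\right) \left(-160369\right) = 963305471414$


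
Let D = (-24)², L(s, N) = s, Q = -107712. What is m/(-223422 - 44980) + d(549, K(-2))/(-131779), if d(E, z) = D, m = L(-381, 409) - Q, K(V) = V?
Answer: -14298571401/35369747158 ≈ -0.40426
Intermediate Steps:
m = 107331 (m = -381 - 1*(-107712) = -381 + 107712 = 107331)
D = 576
d(E, z) = 576
m/(-223422 - 44980) + d(549, K(-2))/(-131779) = 107331/(-223422 - 44980) + 576/(-131779) = 107331/(-268402) + 576*(-1/131779) = 107331*(-1/268402) - 576/131779 = -107331/268402 - 576/131779 = -14298571401/35369747158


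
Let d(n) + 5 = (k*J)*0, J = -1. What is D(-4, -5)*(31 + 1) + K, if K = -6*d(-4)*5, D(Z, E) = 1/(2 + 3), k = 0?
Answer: 782/5 ≈ 156.40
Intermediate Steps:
D(Z, E) = 1/5
d(n) = -5 (d(n) = -5 + (0*(-1))*0 = -5 + 0*0 = -5 + 0 = -5)
K = 150 (K = -6*(-5)*5 = 30*5 = 150)
D(-4, -5)*(31 + 1) + K = (31 + 1)/5 + 150 = (1/5)*32 + 150 = 32/5 + 150 = 782/5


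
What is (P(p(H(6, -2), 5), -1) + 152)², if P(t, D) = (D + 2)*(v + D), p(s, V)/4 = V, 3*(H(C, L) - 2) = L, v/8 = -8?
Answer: 7569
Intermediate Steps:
v = -64 (v = 8*(-8) = -64)
H(C, L) = 2 + L/3
p(s, V) = 4*V
P(t, D) = (-64 + D)*(2 + D) (P(t, D) = (D + 2)*(-64 + D) = (2 + D)*(-64 + D) = (-64 + D)*(2 + D))
(P(p(H(6, -2), 5), -1) + 152)² = ((-128 + (-1)² - 62*(-1)) + 152)² = ((-128 + 1 + 62) + 152)² = (-65 + 152)² = 87² = 7569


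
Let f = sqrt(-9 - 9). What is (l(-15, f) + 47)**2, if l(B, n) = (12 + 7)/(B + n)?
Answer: 2*(96726*sqrt(2) + 215417*I)/(9*(10*sqrt(2) + 23*I)) ≈ 2100.0 - 30.404*I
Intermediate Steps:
f = 3*I*sqrt(2) (f = sqrt(-18) = 3*I*sqrt(2) ≈ 4.2426*I)
l(B, n) = 19/(B + n)
(l(-15, f) + 47)**2 = (19/(-15 + 3*I*sqrt(2)) + 47)**2 = (47 + 19/(-15 + 3*I*sqrt(2)))**2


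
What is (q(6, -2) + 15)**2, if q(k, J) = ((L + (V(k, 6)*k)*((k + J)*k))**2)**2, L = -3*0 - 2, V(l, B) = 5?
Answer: 70631032349954259257281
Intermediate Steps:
L = -2 (L = 0 - 2 = -2)
q(k, J) = (-2 + 5*k**2*(J + k))**4 (q(k, J) = ((-2 + (5*k)*((k + J)*k))**2)**2 = ((-2 + (5*k)*((J + k)*k))**2)**2 = ((-2 + (5*k)*(k*(J + k)))**2)**2 = ((-2 + 5*k**2*(J + k))**2)**2 = (-2 + 5*k**2*(J + k))**4)
(q(6, -2) + 15)**2 = ((-2 + 5*6**3 + 5*(-2)*6**2)**4 + 15)**2 = ((-2 + 5*216 + 5*(-2)*36)**4 + 15)**2 = ((-2 + 1080 - 360)**4 + 15)**2 = (718**4 + 15)**2 = (265764994576 + 15)**2 = 265764994591**2 = 70631032349954259257281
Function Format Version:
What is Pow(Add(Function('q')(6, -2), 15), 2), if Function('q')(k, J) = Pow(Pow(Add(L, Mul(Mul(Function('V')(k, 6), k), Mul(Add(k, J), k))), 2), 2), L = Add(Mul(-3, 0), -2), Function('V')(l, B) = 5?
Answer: 70631032349954259257281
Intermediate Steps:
L = -2 (L = Add(0, -2) = -2)
Function('q')(k, J) = Pow(Add(-2, Mul(5, Pow(k, 2), Add(J, k))), 4) (Function('q')(k, J) = Pow(Pow(Add(-2, Mul(Mul(5, k), Mul(Add(k, J), k))), 2), 2) = Pow(Pow(Add(-2, Mul(Mul(5, k), Mul(Add(J, k), k))), 2), 2) = Pow(Pow(Add(-2, Mul(Mul(5, k), Mul(k, Add(J, k)))), 2), 2) = Pow(Pow(Add(-2, Mul(5, Pow(k, 2), Add(J, k))), 2), 2) = Pow(Add(-2, Mul(5, Pow(k, 2), Add(J, k))), 4))
Pow(Add(Function('q')(6, -2), 15), 2) = Pow(Add(Pow(Add(-2, Mul(5, Pow(6, 3)), Mul(5, -2, Pow(6, 2))), 4), 15), 2) = Pow(Add(Pow(Add(-2, Mul(5, 216), Mul(5, -2, 36)), 4), 15), 2) = Pow(Add(Pow(Add(-2, 1080, -360), 4), 15), 2) = Pow(Add(Pow(718, 4), 15), 2) = Pow(Add(265764994576, 15), 2) = Pow(265764994591, 2) = 70631032349954259257281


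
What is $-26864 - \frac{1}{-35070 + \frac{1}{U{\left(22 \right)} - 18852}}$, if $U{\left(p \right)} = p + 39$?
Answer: $- \frac{17703385947753}{659000371} \approx -26864.0$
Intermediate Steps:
$U{\left(p \right)} = 39 + p$
$-26864 - \frac{1}{-35070 + \frac{1}{U{\left(22 \right)} - 18852}} = -26864 - \frac{1}{-35070 + \frac{1}{\left(39 + 22\right) - 18852}} = -26864 - \frac{1}{-35070 + \frac{1}{61 - 18852}} = -26864 - \frac{1}{-35070 + \frac{1}{-18791}} = -26864 - \frac{1}{-35070 - \frac{1}{18791}} = -26864 - \frac{1}{- \frac{659000371}{18791}} = -26864 - - \frac{18791}{659000371} = -26864 + \frac{18791}{659000371} = - \frac{17703385947753}{659000371}$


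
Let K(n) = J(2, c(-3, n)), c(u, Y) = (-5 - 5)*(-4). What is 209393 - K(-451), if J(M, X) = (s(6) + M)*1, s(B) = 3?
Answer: 209388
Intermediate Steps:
c(u, Y) = 40 (c(u, Y) = -10*(-4) = 40)
J(M, X) = 3 + M (J(M, X) = (3 + M)*1 = 3 + M)
K(n) = 5 (K(n) = 3 + 2 = 5)
209393 - K(-451) = 209393 - 1*5 = 209393 - 5 = 209388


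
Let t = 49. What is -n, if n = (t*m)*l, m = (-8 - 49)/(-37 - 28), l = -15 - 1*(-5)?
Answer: 5586/13 ≈ 429.69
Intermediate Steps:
l = -10 (l = -15 + 5 = -10)
m = 57/65 (m = -57/(-65) = -57*(-1/65) = 57/65 ≈ 0.87692)
n = -5586/13 (n = (49*(57/65))*(-10) = (2793/65)*(-10) = -5586/13 ≈ -429.69)
-n = -1*(-5586/13) = 5586/13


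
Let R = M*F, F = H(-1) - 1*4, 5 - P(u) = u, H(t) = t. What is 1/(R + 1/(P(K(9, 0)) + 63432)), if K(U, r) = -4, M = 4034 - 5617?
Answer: 63441/502135516 ≈ 0.00012634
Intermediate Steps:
M = -1583
P(u) = 5 - u
F = -5 (F = -1 - 1*4 = -1 - 4 = -5)
R = 7915 (R = -1583*(-5) = 7915)
1/(R + 1/(P(K(9, 0)) + 63432)) = 1/(7915 + 1/((5 - 1*(-4)) + 63432)) = 1/(7915 + 1/((5 + 4) + 63432)) = 1/(7915 + 1/(9 + 63432)) = 1/(7915 + 1/63441) = 1/(502135516/63441) = 63441/502135516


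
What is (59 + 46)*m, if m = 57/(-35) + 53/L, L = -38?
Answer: -12063/38 ≈ -317.45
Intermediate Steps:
m = -4021/1330 (m = 57/(-35) + 53/(-38) = 57*(-1/35) + 53*(-1/38) = -57/35 - 53/38 = -4021/1330 ≈ -3.0233)
(59 + 46)*m = (59 + 46)*(-4021/1330) = 105*(-4021/1330) = -12063/38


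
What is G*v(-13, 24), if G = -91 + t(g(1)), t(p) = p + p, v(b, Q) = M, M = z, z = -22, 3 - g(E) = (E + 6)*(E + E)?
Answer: 2486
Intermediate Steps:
g(E) = 3 - 2*E*(6 + E) (g(E) = 3 - (E + 6)*(E + E) = 3 - (6 + E)*2*E = 3 - 2*E*(6 + E))
M = -22
v(b, Q) = -22
t(p) = 2*p
G = -113 (G = -91 + 2*(3 - 12*1 - 2*1²) = -91 + 2*(3 - 12 - 2*1) = -91 + 2*(3 - 12 - 2) = -91 + 2*(-11) = -91 - 22 = -113)
G*v(-13, 24) = -113*(-22) = 2486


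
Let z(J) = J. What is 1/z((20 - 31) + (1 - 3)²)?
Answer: -⅐ ≈ -0.14286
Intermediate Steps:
1/z((20 - 31) + (1 - 3)²) = 1/((20 - 31) + (1 - 3)²) = 1/(-11 + (-2)²) = 1/(-11 + 4) = 1/(-7) = -⅐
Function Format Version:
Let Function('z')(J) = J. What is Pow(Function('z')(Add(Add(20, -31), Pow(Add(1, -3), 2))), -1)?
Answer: Rational(-1, 7) ≈ -0.14286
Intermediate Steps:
Pow(Function('z')(Add(Add(20, -31), Pow(Add(1, -3), 2))), -1) = Pow(Add(Add(20, -31), Pow(Add(1, -3), 2)), -1) = Pow(Add(-11, Pow(-2, 2)), -1) = Pow(Add(-11, 4), -1) = Pow(-7, -1) = Rational(-1, 7)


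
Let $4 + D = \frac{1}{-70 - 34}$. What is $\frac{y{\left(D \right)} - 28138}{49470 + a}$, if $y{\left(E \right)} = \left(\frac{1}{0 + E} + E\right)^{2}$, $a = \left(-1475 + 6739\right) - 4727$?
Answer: $- \frac{52887368047487}{94052336683968} \approx -0.56232$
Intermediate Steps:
$D = - \frac{417}{104}$ ($D = -4 + \frac{1}{-70 - 34} = -4 + \frac{1}{-104} = -4 - \frac{1}{104} = - \frac{417}{104} \approx -4.0096$)
$a = 537$ ($a = 5264 - 4727 = 537$)
$y{\left(E \right)} = \left(E + \frac{1}{E}\right)^{2}$ ($y{\left(E \right)} = \left(\frac{1}{E} + E\right)^{2} = \left(E + \frac{1}{E}\right)^{2}$)
$\frac{y{\left(D \right)} - 28138}{49470 + a} = \frac{\frac{\left(1 + \left(- \frac{417}{104}\right)^{2}\right)^{2}}{\frac{173889}{10816}} - 28138}{49470 + 537} = \frac{\frac{10816 \left(1 + \frac{173889}{10816}\right)^{2}}{173889} - 28138}{50007} = \left(\frac{10816 \left(\frac{184705}{10816}\right)^{2}}{173889} - 28138\right) \frac{1}{50007} = \left(\frac{10816}{173889} \cdot \frac{34115937025}{116985856} - 28138\right) \frac{1}{50007} = \left(\frac{34115937025}{1880783424} - 28138\right) \frac{1}{50007} = \left(- \frac{52887368047487}{1880783424}\right) \frac{1}{50007} = - \frac{52887368047487}{94052336683968}$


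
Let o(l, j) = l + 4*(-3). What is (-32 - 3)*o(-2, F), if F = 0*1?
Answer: 490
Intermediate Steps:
F = 0
o(l, j) = -12 + l (o(l, j) = l - 12 = -12 + l)
(-32 - 3)*o(-2, F) = (-32 - 3)*(-12 - 2) = -35*(-14) = 490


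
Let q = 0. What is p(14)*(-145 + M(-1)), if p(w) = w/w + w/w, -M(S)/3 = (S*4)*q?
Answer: -290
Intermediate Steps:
M(S) = 0 (M(S) = -3*S*4*0 = -3*4*S*0 = -3*0 = 0)
p(w) = 2 (p(w) = 1 + 1 = 2)
p(14)*(-145 + M(-1)) = 2*(-145 + 0) = 2*(-145) = -290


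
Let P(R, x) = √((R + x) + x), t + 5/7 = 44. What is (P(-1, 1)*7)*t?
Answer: 303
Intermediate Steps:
t = 303/7 (t = -5/7 + 44 = 303/7 ≈ 43.286)
P(R, x) = √(R + 2*x)
(P(-1, 1)*7)*t = (√(-1 + 2*1)*7)*(303/7) = (√(-1 + 2)*7)*(303/7) = (√1*7)*(303/7) = (1*7)*(303/7) = 7*(303/7) = 303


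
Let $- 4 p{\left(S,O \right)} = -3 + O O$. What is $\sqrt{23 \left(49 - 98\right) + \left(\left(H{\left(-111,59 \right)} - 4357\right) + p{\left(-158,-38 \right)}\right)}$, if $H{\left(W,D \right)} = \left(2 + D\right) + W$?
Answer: $\frac{i \sqrt{23577}}{2} \approx 76.774 i$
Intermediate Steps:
$H{\left(W,D \right)} = 2 + D + W$
$p{\left(S,O \right)} = \frac{3}{4} - \frac{O^{2}}{4}$ ($p{\left(S,O \right)} = - \frac{-3 + O O}{4} = - \frac{-3 + O^{2}}{4} = \frac{3}{4} - \frac{O^{2}}{4}$)
$\sqrt{23 \left(49 - 98\right) + \left(\left(H{\left(-111,59 \right)} - 4357\right) + p{\left(-158,-38 \right)}\right)} = \sqrt{23 \left(49 - 98\right) + \left(\left(\left(2 + 59 - 111\right) - 4357\right) + \left(\frac{3}{4} - \frac{\left(-38\right)^{2}}{4}\right)\right)} = \sqrt{23 \left(-49\right) + \left(\left(-50 - 4357\right) + \left(\frac{3}{4} - 361\right)\right)} = \sqrt{-1127 + \left(-4407 + \left(\frac{3}{4} - 361\right)\right)} = \sqrt{-1127 - \frac{19069}{4}} = \sqrt{- \frac{23577}{4}} = \frac{i \sqrt{23577}}{2}$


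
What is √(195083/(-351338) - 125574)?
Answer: I*√15500720956571110/351338 ≈ 354.37*I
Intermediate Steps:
√(195083/(-351338) - 125574) = √(195083*(-1/351338) - 125574) = √(-195083/351338 - 125574) = √(-44119113095/351338) = I*√15500720956571110/351338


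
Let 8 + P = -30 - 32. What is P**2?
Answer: 4900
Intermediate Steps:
P = -70 (P = -8 + (-30 - 32) = -8 - 62 = -70)
P**2 = (-70)**2 = 4900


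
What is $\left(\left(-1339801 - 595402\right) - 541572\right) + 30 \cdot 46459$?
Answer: $-1083005$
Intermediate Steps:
$\left(\left(-1339801 - 595402\right) - 541572\right) + 30 \cdot 46459 = \left(\left(-1339801 - 595402\right) - 541572\right) + 1393770 = \left(-1935203 - 541572\right) + 1393770 = -2476775 + 1393770 = -1083005$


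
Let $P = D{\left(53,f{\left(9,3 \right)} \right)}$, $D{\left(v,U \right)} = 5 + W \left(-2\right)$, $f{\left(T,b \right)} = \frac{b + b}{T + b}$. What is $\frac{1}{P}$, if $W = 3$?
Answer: $-1$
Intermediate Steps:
$f{\left(T,b \right)} = \frac{2 b}{T + b}$
$D{\left(v,U \right)} = -1$ ($D{\left(v,U \right)} = 5 + 3 \left(-2\right) = 5 - 6 = -1$)
$P = -1$
$\frac{1}{P} = \frac{1}{-1} = -1$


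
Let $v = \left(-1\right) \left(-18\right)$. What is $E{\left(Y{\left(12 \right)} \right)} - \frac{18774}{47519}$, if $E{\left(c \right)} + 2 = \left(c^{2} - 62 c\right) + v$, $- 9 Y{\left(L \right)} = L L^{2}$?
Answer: $\frac{2318148122}{47519} \approx 48784.0$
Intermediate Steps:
$v = 18$
$Y{\left(L \right)} = - \frac{L^{3}}{9}$ ($Y{\left(L \right)} = - \frac{L L^{2}}{9} = - \frac{L^{3}}{9}$)
$E{\left(c \right)} = 16 + c^{2} - 62 c$ ($E{\left(c \right)} = -2 + \left(\left(c^{2} - 62 c\right) + 18\right) = -2 + \left(18 + c^{2} - 62 c\right) = 16 + c^{2} - 62 c$)
$E{\left(Y{\left(12 \right)} \right)} - \frac{18774}{47519} = \left(16 + \left(- \frac{12^{3}}{9}\right)^{2} - 62 \left(- \frac{12^{3}}{9}\right)\right) - \frac{18774}{47519} = \left(16 + \left(\left(- \frac{1}{9}\right) 1728\right)^{2} - 62 \left(\left(- \frac{1}{9}\right) 1728\right)\right) - \frac{18774}{47519} = \left(16 + \left(-192\right)^{2} - -11904\right) - \frac{18774}{47519} = \left(16 + 36864 + 11904\right) - \frac{18774}{47519} = 48784 - \frac{18774}{47519} = \frac{2318148122}{47519}$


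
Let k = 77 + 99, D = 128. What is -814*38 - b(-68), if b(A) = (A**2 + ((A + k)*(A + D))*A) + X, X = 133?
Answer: 404951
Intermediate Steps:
k = 176
b(A) = 133 + A**2 + A*(128 + A)*(176 + A) (b(A) = (A**2 + ((A + 176)*(A + 128))*A) + 133 = (A**2 + ((176 + A)*(128 + A))*A) + 133 = (A**2 + ((128 + A)*(176 + A))*A) + 133 = (A**2 + A*(128 + A)*(176 + A)) + 133 = 133 + A**2 + A*(128 + A)*(176 + A))
-814*38 - b(-68) = -814*38 - (133 + (-68)**3 + 305*(-68)**2 + 22528*(-68)) = -30932 - (133 - 314432 + 305*4624 - 1531904) = -30932 - (133 - 314432 + 1410320 - 1531904) = -30932 - 1*(-435883) = -30932 + 435883 = 404951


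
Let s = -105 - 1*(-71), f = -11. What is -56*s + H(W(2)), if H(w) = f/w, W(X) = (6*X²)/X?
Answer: 22837/12 ≈ 1903.1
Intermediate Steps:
W(X) = 6*X
H(w) = -11/w
s = -34 (s = -105 + 71 = -34)
-56*s + H(W(2)) = -56*(-34) - 11/(6*2) = 1904 - 11/12 = 22837/12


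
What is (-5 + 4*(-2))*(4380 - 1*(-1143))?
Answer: -71799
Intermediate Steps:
(-5 + 4*(-2))*(4380 - 1*(-1143)) = (-5 - 8)*(4380 + 1143) = -13*5523 = -71799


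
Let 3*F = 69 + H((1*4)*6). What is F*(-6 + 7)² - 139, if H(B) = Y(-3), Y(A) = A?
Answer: -117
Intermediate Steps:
H(B) = -3
F = 22 (F = (69 - 3)/3 = (⅓)*66 = 22)
F*(-6 + 7)² - 139 = 22*(-6 + 7)² - 139 = 22*1² - 139 = 22*1 - 139 = 22 - 139 = -117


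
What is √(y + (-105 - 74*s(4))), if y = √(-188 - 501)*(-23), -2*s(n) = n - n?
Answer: √(-105 - 23*I*√689) ≈ 15.934 - 18.944*I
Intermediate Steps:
s(n) = 0 (s(n) = -(n - n)/2 = -½*0 = 0)
y = -23*I*√689 (y = √(-689)*(-23) = (I*√689)*(-23) = -23*I*√689 ≈ -603.72*I)
√(y + (-105 - 74*s(4))) = √(-23*I*√689 + (-105 - 74*0)) = √(-23*I*√689 + (-105 + 0)) = √(-23*I*√689 - 105) = √(-105 - 23*I*√689)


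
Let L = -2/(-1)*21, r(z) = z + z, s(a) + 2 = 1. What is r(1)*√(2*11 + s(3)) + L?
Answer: 42 + 2*√21 ≈ 51.165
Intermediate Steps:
s(a) = -1 (s(a) = -2 + 1 = -1)
r(z) = 2*z
L = 42 (L = -2*(-1)*21 = 2*21 = 42)
r(1)*√(2*11 + s(3)) + L = (2*1)*√(2*11 - 1) + 42 = 2*√(22 - 1) + 42 = 2*√21 + 42 = 42 + 2*√21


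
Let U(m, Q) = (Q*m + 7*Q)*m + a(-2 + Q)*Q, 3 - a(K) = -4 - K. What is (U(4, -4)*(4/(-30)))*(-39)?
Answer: -936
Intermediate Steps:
a(K) = 7 + K (a(K) = 3 - (-4 - K) = 3 + (4 + K) = 7 + K)
U(m, Q) = Q*(5 + Q) + m*(7*Q + Q*m) (U(m, Q) = (Q*m + 7*Q)*m + (7 + (-2 + Q))*Q = (7*Q + Q*m)*m + (5 + Q)*Q = m*(7*Q + Q*m) + Q*(5 + Q) = Q*(5 + Q) + m*(7*Q + Q*m))
(U(4, -4)*(4/(-30)))*(-39) = ((-4*(5 - 4 + 4² + 7*4))*(4/(-30)))*(-39) = ((-4*(5 - 4 + 16 + 28))*(4*(-1/30)))*(-39) = (-4*45*(-2/15))*(-39) = -180*(-2/15)*(-39) = 24*(-39) = -936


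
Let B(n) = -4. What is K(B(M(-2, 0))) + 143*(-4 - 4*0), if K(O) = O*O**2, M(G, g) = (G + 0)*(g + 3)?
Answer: -636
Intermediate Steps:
M(G, g) = G*(3 + g)
K(O) = O**3
K(B(M(-2, 0))) + 143*(-4 - 4*0) = (-4)**3 + 143*(-4 - 4*0) = -64 + 143*(-4 + 0) = -64 + 143*(-4) = -64 - 572 = -636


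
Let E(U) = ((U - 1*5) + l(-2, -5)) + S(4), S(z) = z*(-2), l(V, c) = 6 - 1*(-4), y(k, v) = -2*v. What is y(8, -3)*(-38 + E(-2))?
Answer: -258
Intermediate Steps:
l(V, c) = 10 (l(V, c) = 6 + 4 = 10)
S(z) = -2*z
E(U) = -3 + U (E(U) = ((U - 1*5) + 10) - 2*4 = ((U - 5) + 10) - 8 = ((-5 + U) + 10) - 8 = (5 + U) - 8 = -3 + U)
y(8, -3)*(-38 + E(-2)) = (-2*(-3))*(-38 + (-3 - 2)) = 6*(-38 - 5) = 6*(-43) = -258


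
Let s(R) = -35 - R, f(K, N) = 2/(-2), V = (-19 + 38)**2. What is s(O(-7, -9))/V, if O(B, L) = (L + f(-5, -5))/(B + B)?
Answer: -250/2527 ≈ -0.098932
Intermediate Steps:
V = 361 (V = 19**2 = 361)
f(K, N) = -1 (f(K, N) = 2*(-1/2) = -1)
O(B, L) = (-1 + L)/(2*B) (O(B, L) = (L - 1)/(B + B) = (-1 + L)/((2*B)) = (-1 + L)*(1/(2*B)) = (-1 + L)/(2*B))
s(O(-7, -9))/V = (-35 - (-1 - 9)/(2*(-7)))/361 = (-35 - (-1)*(-10)/(2*7))*(1/361) = (-35 - 1*5/7)*(1/361) = (-35 - 5/7)*(1/361) = -250/7*1/361 = -250/2527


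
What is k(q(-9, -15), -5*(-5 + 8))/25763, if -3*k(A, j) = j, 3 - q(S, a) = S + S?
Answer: 5/25763 ≈ 0.00019408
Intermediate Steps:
q(S, a) = 3 - 2*S (q(S, a) = 3 - (S + S) = 3 - 2*S)
k(A, j) = -j/3
k(q(-9, -15), -5*(-5 + 8))/25763 = -(-5)*(-5 + 8)/3/25763 = -(-5)*3/3*(1/25763) = -⅓*(-15)*(1/25763) = 5*(1/25763) = 5/25763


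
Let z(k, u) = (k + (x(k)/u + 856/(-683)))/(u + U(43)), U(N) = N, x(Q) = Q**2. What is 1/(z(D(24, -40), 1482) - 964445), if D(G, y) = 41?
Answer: -1543614150/1488730907516773 ≈ -1.0369e-6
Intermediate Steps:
z(k, u) = (-856/683 + k + k**2/u)/(43 + u) (z(k, u) = (k + (k**2/u + 856/(-683)))/(u + 43) = (k + (k**2/u + 856*(-1/683)))/(43 + u) = (k + (k**2/u - 856/683))/(43 + u) = (k + (-856/683 + k**2/u))/(43 + u) = (-856/683 + k + k**2/u)/(43 + u))
1/(z(D(24, -40), 1482) - 964445) = 1/((41**2 - 856/683*1482 + 41*1482)/(1482*(43 + 1482)) - 964445) = 1/((1/1482)*(1681 - 1268592/683 + 60762)/1525 - 964445) = 1/((1/1482)*(1/1525)*(41379977/683) - 964445) = 1/(41379977/1543614150 - 964445) = 1/(-1488730907516773/1543614150) = -1543614150/1488730907516773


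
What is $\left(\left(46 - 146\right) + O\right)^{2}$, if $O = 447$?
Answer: $120409$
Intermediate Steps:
$\left(\left(46 - 146\right) + O\right)^{2} = \left(\left(46 - 146\right) + 447\right)^{2} = \left(-100 + 447\right)^{2} = 347^{2} = 120409$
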